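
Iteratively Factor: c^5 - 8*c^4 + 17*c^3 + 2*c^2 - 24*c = (c - 3)*(c^4 - 5*c^3 + 2*c^2 + 8*c) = (c - 4)*(c - 3)*(c^3 - c^2 - 2*c) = c*(c - 4)*(c - 3)*(c^2 - c - 2) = c*(c - 4)*(c - 3)*(c - 2)*(c + 1)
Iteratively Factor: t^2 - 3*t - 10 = (t + 2)*(t - 5)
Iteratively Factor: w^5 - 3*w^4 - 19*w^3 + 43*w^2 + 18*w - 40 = (w - 1)*(w^4 - 2*w^3 - 21*w^2 + 22*w + 40) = (w - 2)*(w - 1)*(w^3 - 21*w - 20) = (w - 2)*(w - 1)*(w + 4)*(w^2 - 4*w - 5) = (w - 2)*(w - 1)*(w + 1)*(w + 4)*(w - 5)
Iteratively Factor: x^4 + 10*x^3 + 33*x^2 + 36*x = (x + 3)*(x^3 + 7*x^2 + 12*x) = x*(x + 3)*(x^2 + 7*x + 12) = x*(x + 3)*(x + 4)*(x + 3)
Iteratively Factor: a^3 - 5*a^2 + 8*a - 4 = (a - 1)*(a^2 - 4*a + 4) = (a - 2)*(a - 1)*(a - 2)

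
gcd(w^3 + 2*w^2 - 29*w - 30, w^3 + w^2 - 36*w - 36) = w^2 + 7*w + 6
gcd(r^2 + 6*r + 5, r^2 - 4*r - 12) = 1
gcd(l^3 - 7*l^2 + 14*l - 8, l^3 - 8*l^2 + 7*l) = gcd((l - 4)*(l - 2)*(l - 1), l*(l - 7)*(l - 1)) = l - 1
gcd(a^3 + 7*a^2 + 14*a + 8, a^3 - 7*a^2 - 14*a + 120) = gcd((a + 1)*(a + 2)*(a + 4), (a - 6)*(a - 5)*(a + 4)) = a + 4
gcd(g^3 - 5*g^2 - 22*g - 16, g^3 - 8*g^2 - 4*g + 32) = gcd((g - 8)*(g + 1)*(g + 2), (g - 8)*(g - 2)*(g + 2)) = g^2 - 6*g - 16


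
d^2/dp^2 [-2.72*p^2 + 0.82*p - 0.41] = -5.44000000000000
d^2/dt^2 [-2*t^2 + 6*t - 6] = -4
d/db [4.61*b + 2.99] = 4.61000000000000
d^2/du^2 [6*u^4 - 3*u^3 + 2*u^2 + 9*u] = 72*u^2 - 18*u + 4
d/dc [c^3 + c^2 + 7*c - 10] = 3*c^2 + 2*c + 7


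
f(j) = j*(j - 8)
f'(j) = 2*j - 8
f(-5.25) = 69.56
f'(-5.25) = -18.50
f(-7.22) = 109.89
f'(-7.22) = -22.44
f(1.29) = -8.66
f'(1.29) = -5.42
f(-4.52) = 56.59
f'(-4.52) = -17.04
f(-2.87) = 31.20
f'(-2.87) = -13.74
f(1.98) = -11.92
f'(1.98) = -4.04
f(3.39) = -15.63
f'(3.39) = -1.22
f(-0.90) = 8.01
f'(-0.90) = -9.80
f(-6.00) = 84.00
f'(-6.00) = -20.00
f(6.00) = -12.00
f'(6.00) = 4.00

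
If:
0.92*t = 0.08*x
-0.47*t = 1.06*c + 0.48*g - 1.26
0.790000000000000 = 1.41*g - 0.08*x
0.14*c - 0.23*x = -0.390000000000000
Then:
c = 0.79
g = 0.68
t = 0.19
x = 2.18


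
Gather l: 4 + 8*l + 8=8*l + 12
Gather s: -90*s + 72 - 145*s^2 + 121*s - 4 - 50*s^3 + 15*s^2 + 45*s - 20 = -50*s^3 - 130*s^2 + 76*s + 48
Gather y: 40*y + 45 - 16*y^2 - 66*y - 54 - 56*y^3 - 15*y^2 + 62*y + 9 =-56*y^3 - 31*y^2 + 36*y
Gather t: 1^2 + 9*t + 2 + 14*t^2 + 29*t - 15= 14*t^2 + 38*t - 12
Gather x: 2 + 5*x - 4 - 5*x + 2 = 0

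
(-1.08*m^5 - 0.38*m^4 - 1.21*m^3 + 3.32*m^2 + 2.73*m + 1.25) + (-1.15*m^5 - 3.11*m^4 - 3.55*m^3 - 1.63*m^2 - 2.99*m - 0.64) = -2.23*m^5 - 3.49*m^4 - 4.76*m^3 + 1.69*m^2 - 0.26*m + 0.61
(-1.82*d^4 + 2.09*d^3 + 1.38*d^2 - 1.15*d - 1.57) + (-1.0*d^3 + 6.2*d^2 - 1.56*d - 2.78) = -1.82*d^4 + 1.09*d^3 + 7.58*d^2 - 2.71*d - 4.35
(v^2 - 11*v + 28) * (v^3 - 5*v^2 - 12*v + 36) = v^5 - 16*v^4 + 71*v^3 + 28*v^2 - 732*v + 1008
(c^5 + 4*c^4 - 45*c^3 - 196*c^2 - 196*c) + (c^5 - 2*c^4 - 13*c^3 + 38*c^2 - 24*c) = 2*c^5 + 2*c^4 - 58*c^3 - 158*c^2 - 220*c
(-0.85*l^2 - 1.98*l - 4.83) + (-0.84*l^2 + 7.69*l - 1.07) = -1.69*l^2 + 5.71*l - 5.9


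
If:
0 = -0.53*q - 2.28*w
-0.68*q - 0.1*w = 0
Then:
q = 0.00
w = 0.00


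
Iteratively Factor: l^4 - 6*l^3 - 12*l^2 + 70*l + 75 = (l + 1)*(l^3 - 7*l^2 - 5*l + 75) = (l - 5)*(l + 1)*(l^2 - 2*l - 15) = (l - 5)*(l + 1)*(l + 3)*(l - 5)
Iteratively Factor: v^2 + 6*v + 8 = (v + 4)*(v + 2)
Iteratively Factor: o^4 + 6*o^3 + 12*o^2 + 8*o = (o)*(o^3 + 6*o^2 + 12*o + 8) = o*(o + 2)*(o^2 + 4*o + 4) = o*(o + 2)^2*(o + 2)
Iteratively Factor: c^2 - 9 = (c + 3)*(c - 3)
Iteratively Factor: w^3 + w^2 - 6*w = (w)*(w^2 + w - 6) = w*(w + 3)*(w - 2)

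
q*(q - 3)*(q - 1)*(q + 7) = q^4 + 3*q^3 - 25*q^2 + 21*q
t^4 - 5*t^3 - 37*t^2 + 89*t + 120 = (t - 8)*(t - 3)*(t + 1)*(t + 5)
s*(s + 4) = s^2 + 4*s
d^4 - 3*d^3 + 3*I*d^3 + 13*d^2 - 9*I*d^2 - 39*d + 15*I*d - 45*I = (d - 3)*(d - 3*I)*(d + I)*(d + 5*I)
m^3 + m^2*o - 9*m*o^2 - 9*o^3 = (m - 3*o)*(m + o)*(m + 3*o)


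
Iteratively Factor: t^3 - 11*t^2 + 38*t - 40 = (t - 2)*(t^2 - 9*t + 20) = (t - 5)*(t - 2)*(t - 4)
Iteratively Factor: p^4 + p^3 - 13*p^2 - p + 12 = (p - 1)*(p^3 + 2*p^2 - 11*p - 12) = (p - 3)*(p - 1)*(p^2 + 5*p + 4) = (p - 3)*(p - 1)*(p + 4)*(p + 1)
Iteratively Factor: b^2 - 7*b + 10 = (b - 2)*(b - 5)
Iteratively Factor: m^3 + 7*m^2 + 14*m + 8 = (m + 4)*(m^2 + 3*m + 2) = (m + 2)*(m + 4)*(m + 1)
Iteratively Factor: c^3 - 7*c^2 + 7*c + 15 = (c - 5)*(c^2 - 2*c - 3) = (c - 5)*(c - 3)*(c + 1)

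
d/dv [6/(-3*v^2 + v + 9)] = 6*(6*v - 1)/(-3*v^2 + v + 9)^2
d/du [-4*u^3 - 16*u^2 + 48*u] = -12*u^2 - 32*u + 48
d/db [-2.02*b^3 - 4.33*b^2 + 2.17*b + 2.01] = -6.06*b^2 - 8.66*b + 2.17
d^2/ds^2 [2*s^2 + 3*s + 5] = 4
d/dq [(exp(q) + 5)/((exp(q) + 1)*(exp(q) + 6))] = (-exp(2*q) - 10*exp(q) - 29)*exp(q)/(exp(4*q) + 14*exp(3*q) + 61*exp(2*q) + 84*exp(q) + 36)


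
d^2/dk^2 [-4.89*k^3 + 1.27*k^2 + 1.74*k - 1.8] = 2.54 - 29.34*k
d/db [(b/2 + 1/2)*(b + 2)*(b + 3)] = 3*b^2/2 + 6*b + 11/2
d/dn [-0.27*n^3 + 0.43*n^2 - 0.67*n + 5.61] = -0.81*n^2 + 0.86*n - 0.67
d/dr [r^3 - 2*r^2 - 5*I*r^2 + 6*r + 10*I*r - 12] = 3*r^2 - 4*r - 10*I*r + 6 + 10*I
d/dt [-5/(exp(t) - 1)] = 5/(4*sinh(t/2)^2)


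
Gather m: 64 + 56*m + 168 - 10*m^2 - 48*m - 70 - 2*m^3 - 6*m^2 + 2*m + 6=-2*m^3 - 16*m^2 + 10*m + 168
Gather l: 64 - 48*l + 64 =128 - 48*l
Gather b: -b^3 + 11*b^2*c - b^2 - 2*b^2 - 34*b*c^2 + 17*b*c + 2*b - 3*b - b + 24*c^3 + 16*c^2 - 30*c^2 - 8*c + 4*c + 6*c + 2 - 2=-b^3 + b^2*(11*c - 3) + b*(-34*c^2 + 17*c - 2) + 24*c^3 - 14*c^2 + 2*c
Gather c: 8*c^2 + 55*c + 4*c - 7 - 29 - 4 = 8*c^2 + 59*c - 40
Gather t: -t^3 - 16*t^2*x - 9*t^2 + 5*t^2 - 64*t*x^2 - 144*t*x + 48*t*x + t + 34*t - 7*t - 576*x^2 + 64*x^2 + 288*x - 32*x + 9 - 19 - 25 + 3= -t^3 + t^2*(-16*x - 4) + t*(-64*x^2 - 96*x + 28) - 512*x^2 + 256*x - 32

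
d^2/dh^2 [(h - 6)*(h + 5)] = 2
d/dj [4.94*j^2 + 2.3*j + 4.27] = 9.88*j + 2.3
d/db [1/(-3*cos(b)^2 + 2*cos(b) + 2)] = 2*(1 - 3*cos(b))*sin(b)/(-3*cos(b)^2 + 2*cos(b) + 2)^2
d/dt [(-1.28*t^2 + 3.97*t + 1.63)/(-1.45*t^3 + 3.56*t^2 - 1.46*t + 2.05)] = (-1.856*t^4 + 11.513*t^3 - 5.1739*t^2 - 16.8536*t + 10.5183)/(2.1025*t^6 - 10.324*t^5 + 16.9076*t^4 - 16.3402*t^3 + 16.7276*t^2 - 5.986*t + 4.2025)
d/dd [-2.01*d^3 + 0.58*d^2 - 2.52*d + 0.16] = -6.03*d^2 + 1.16*d - 2.52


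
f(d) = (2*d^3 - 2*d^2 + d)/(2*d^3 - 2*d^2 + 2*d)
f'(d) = (-6*d^2 + 4*d - 2)*(2*d^3 - 2*d^2 + d)/(2*d^3 - 2*d^2 + 2*d)^2 + (6*d^2 - 4*d + 1)/(2*d^3 - 2*d^2 + 2*d) = (d - 1/2)/(d^4 - 2*d^3 + 3*d^2 - 2*d + 1)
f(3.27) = 0.94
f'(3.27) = 0.04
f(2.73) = 0.91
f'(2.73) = 0.07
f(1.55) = 0.73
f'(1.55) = 0.31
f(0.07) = 0.47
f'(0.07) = -0.49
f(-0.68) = 0.77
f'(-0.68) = -0.26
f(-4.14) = 0.98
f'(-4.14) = -0.01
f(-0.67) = 0.76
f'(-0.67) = -0.26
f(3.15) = 0.94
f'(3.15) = 0.04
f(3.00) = 0.93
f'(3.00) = 0.05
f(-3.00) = 0.96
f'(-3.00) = -0.02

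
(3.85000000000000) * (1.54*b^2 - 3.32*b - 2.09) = 5.929*b^2 - 12.782*b - 8.0465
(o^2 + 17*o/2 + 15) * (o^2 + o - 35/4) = o^4 + 19*o^3/2 + 59*o^2/4 - 475*o/8 - 525/4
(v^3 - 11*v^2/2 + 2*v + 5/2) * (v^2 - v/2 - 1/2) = v^5 - 6*v^4 + 17*v^3/4 + 17*v^2/4 - 9*v/4 - 5/4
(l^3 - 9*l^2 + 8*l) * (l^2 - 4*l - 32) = l^5 - 13*l^4 + 12*l^3 + 256*l^2 - 256*l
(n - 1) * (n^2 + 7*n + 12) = n^3 + 6*n^2 + 5*n - 12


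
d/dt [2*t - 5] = 2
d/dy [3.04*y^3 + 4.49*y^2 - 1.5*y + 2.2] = 9.12*y^2 + 8.98*y - 1.5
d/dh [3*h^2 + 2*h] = 6*h + 2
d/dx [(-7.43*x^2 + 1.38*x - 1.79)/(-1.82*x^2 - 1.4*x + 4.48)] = (12.9136*x^2 - 73.0884*x + 3.6764)/(3.3124*x^4 + 5.096*x^3 - 14.3472*x^2 - 12.544*x + 20.0704)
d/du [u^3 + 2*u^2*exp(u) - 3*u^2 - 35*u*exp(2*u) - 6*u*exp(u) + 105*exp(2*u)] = 2*u^2*exp(u) + 3*u^2 - 70*u*exp(2*u) - 2*u*exp(u) - 6*u + 175*exp(2*u) - 6*exp(u)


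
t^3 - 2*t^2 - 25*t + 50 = (t - 5)*(t - 2)*(t + 5)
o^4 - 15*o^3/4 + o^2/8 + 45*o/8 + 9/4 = (o - 3)*(o - 2)*(o + 1/2)*(o + 3/4)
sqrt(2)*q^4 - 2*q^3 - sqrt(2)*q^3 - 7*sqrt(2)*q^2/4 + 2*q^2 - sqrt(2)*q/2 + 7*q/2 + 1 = (q - 2)*(q + 1/2)*(q - sqrt(2))*(sqrt(2)*q + sqrt(2)/2)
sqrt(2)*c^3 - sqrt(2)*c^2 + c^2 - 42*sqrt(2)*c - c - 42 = (c - 7)*(c + 6)*(sqrt(2)*c + 1)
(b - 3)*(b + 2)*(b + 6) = b^3 + 5*b^2 - 12*b - 36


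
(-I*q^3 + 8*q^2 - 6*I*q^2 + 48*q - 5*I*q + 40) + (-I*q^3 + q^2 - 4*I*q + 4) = -2*I*q^3 + 9*q^2 - 6*I*q^2 + 48*q - 9*I*q + 44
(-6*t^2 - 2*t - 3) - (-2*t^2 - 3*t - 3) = -4*t^2 + t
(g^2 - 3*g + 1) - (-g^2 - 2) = 2*g^2 - 3*g + 3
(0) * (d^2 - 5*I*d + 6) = 0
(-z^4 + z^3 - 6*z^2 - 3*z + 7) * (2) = -2*z^4 + 2*z^3 - 12*z^2 - 6*z + 14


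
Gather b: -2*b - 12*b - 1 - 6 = -14*b - 7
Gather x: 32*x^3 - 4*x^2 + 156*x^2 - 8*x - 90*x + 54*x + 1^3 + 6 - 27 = 32*x^3 + 152*x^2 - 44*x - 20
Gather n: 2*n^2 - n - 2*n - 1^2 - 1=2*n^2 - 3*n - 2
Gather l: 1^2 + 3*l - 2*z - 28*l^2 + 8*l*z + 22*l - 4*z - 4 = -28*l^2 + l*(8*z + 25) - 6*z - 3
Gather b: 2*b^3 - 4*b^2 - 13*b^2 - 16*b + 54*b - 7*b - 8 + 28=2*b^3 - 17*b^2 + 31*b + 20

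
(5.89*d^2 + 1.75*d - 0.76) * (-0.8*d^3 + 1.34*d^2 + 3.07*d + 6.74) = -4.712*d^5 + 6.4926*d^4 + 21.0353*d^3 + 44.0527*d^2 + 9.4618*d - 5.1224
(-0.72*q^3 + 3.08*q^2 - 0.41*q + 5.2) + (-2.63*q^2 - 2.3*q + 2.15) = -0.72*q^3 + 0.45*q^2 - 2.71*q + 7.35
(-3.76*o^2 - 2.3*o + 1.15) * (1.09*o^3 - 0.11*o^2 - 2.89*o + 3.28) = -4.0984*o^5 - 2.0934*o^4 + 12.3729*o^3 - 5.8123*o^2 - 10.8675*o + 3.772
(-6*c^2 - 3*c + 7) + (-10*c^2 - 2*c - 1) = -16*c^2 - 5*c + 6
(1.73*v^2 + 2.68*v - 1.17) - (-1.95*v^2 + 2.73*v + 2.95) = 3.68*v^2 - 0.0499999999999998*v - 4.12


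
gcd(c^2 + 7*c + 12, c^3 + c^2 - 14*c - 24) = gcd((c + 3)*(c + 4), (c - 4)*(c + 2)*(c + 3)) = c + 3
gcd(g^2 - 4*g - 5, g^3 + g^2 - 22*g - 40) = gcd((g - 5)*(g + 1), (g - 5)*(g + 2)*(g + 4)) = g - 5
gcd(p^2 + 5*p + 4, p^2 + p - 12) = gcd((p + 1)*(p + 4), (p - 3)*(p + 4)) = p + 4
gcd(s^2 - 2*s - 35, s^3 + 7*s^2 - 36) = 1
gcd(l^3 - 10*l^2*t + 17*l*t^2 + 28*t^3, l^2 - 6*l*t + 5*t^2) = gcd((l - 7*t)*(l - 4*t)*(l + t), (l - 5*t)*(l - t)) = 1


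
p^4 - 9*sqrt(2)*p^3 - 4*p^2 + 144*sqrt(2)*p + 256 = (p - 8*sqrt(2))*(p - 4*sqrt(2))*(p + sqrt(2))*(p + 2*sqrt(2))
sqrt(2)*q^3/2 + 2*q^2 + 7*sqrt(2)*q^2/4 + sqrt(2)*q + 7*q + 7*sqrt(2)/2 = (q + 7/2)*(q + sqrt(2))*(sqrt(2)*q/2 + 1)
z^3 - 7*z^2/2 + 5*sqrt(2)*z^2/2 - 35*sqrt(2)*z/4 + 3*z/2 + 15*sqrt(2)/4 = (z - 3)*(z - 1/2)*(z + 5*sqrt(2)/2)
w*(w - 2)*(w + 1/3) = w^3 - 5*w^2/3 - 2*w/3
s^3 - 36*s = s*(s - 6)*(s + 6)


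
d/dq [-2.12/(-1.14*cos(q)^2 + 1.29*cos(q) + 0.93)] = (4.8336*cos(q) - 2.7348)*sin(q)/(-1.14*cos(q)^2 + 1.29*cos(q) + 0.93)^2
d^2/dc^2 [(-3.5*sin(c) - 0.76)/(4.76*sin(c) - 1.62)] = (44.208976*sin(c)^2 + 15.045912*sin(c) - 88.417952)/(107.850176*sin(c)^3 - 110.115936*sin(c)^2 + 37.476432*sin(c) - 4.251528)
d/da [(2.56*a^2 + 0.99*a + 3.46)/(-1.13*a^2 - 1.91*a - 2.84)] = (-3.7709*a^2 - 6.7212*a + 3.797)/(1.2769*a^4 + 4.3166*a^3 + 10.0665*a^2 + 10.8488*a + 8.0656)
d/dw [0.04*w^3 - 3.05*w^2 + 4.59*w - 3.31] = 0.12*w^2 - 6.1*w + 4.59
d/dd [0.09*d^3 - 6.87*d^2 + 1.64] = d*(0.27*d - 13.74)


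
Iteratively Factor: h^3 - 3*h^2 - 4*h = (h - 4)*(h^2 + h) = h*(h - 4)*(h + 1)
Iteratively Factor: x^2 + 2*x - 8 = (x - 2)*(x + 4)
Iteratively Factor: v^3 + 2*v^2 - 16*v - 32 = (v - 4)*(v^2 + 6*v + 8) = (v - 4)*(v + 4)*(v + 2)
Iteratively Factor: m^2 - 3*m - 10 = (m + 2)*(m - 5)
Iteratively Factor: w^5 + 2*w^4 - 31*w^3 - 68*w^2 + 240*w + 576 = (w - 4)*(w^4 + 6*w^3 - 7*w^2 - 96*w - 144) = (w - 4)*(w + 3)*(w^3 + 3*w^2 - 16*w - 48) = (w - 4)^2*(w + 3)*(w^2 + 7*w + 12) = (w - 4)^2*(w + 3)*(w + 4)*(w + 3)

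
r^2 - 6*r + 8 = (r - 4)*(r - 2)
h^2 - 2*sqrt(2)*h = h*(h - 2*sqrt(2))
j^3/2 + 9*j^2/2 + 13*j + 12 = (j/2 + 1)*(j + 3)*(j + 4)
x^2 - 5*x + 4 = (x - 4)*(x - 1)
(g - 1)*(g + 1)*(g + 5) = g^3 + 5*g^2 - g - 5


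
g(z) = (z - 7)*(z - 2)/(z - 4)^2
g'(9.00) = 0.14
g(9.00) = 0.56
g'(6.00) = 1.75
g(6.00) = -1.00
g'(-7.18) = -0.00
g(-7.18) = 1.04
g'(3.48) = -81.65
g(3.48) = -19.27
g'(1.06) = -0.36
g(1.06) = 0.65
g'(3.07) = -13.76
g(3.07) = -4.86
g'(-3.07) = -0.01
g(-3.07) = 1.02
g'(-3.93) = -0.01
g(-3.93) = 1.03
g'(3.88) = -6875.00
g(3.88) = -407.33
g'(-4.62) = -0.01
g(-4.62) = 1.04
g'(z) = (z - 7)/(z - 4)^2 - 2*(z - 7)*(z - 2)/(z - 4)^3 + (z - 2)/(z - 4)^2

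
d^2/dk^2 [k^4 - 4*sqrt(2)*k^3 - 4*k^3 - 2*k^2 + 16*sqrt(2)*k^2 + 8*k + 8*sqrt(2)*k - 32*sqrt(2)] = 12*k^2 - 24*sqrt(2)*k - 24*k - 4 + 32*sqrt(2)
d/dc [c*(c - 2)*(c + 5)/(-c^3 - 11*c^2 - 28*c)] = 2*(-4*c^2 - 38*c - 97)/(c^4 + 22*c^3 + 177*c^2 + 616*c + 784)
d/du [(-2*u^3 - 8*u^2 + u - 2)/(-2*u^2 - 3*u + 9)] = (4*u^4 + 12*u^3 - 28*u^2 - 152*u + 3)/(4*u^4 + 12*u^3 - 27*u^2 - 54*u + 81)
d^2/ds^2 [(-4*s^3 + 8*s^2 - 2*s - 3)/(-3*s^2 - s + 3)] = 2*(82*s^3 - 171*s^2 + 189*s - 36)/(27*s^6 + 27*s^5 - 72*s^4 - 53*s^3 + 72*s^2 + 27*s - 27)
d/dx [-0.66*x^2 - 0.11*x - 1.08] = -1.32*x - 0.11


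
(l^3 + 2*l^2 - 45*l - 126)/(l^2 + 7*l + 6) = (l^2 - 4*l - 21)/(l + 1)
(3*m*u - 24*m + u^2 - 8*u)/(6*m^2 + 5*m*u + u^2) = (u - 8)/(2*m + u)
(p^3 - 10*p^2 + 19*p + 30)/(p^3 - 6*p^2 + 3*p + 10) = (p - 6)/(p - 2)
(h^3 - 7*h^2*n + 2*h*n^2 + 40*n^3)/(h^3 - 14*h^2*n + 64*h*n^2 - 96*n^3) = (h^2 - 3*h*n - 10*n^2)/(h^2 - 10*h*n + 24*n^2)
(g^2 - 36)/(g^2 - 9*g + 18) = (g + 6)/(g - 3)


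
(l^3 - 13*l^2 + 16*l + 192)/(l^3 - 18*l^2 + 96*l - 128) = (l + 3)/(l - 2)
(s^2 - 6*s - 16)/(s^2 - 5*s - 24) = (s + 2)/(s + 3)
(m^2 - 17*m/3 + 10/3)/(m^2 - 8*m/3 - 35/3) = (3*m - 2)/(3*m + 7)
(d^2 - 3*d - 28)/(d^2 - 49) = (d + 4)/(d + 7)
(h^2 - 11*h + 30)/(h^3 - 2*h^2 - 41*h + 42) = (h^2 - 11*h + 30)/(h^3 - 2*h^2 - 41*h + 42)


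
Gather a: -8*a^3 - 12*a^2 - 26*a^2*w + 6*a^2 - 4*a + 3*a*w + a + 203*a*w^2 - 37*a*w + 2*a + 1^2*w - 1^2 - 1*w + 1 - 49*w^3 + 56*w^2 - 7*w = -8*a^3 + a^2*(-26*w - 6) + a*(203*w^2 - 34*w - 1) - 49*w^3 + 56*w^2 - 7*w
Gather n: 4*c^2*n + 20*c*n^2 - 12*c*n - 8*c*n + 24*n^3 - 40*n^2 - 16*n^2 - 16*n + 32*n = 24*n^3 + n^2*(20*c - 56) + n*(4*c^2 - 20*c + 16)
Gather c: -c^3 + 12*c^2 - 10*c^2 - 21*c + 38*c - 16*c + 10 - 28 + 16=-c^3 + 2*c^2 + c - 2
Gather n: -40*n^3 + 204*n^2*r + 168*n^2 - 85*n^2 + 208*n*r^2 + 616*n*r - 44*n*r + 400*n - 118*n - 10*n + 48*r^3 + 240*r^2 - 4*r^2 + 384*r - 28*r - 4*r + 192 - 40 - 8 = -40*n^3 + n^2*(204*r + 83) + n*(208*r^2 + 572*r + 272) + 48*r^3 + 236*r^2 + 352*r + 144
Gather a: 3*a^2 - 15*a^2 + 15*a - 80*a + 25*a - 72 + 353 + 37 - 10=-12*a^2 - 40*a + 308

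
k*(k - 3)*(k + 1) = k^3 - 2*k^2 - 3*k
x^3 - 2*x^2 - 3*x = x*(x - 3)*(x + 1)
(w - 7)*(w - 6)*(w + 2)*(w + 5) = w^4 - 6*w^3 - 39*w^2 + 164*w + 420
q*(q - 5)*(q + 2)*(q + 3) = q^4 - 19*q^2 - 30*q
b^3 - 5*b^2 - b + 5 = (b - 5)*(b - 1)*(b + 1)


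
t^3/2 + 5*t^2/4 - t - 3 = (t/2 + 1)*(t - 3/2)*(t + 2)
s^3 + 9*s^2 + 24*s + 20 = (s + 2)^2*(s + 5)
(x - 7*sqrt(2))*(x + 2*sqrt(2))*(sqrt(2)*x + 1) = sqrt(2)*x^3 - 9*x^2 - 33*sqrt(2)*x - 28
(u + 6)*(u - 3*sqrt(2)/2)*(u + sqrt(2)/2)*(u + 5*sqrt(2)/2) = u^4 + 3*sqrt(2)*u^3/2 + 6*u^3 - 13*u^2/2 + 9*sqrt(2)*u^2 - 39*u - 15*sqrt(2)*u/4 - 45*sqrt(2)/2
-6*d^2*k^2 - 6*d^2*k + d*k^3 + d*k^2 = k*(-6*d + k)*(d*k + d)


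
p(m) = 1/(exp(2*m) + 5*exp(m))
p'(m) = (-2*exp(2*m) - 5*exp(m))/(exp(2*m) + 5*exp(m))^2 = (-2*exp(m) - 5)*exp(-m)/(exp(m) + 5)^2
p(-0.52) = 0.30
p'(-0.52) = -0.33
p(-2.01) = 1.45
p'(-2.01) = -1.49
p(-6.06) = 85.64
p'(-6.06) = -85.68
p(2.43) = 0.01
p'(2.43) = -0.01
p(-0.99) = 0.50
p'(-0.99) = -0.54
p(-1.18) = 0.61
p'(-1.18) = -0.65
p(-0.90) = 0.45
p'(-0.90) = -0.49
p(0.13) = 0.14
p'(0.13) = -0.17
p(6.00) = 0.00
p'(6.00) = 0.00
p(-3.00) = 3.98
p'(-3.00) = -4.02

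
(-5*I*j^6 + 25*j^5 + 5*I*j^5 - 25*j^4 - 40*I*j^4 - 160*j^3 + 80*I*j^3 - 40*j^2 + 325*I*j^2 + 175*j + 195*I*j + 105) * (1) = -5*I*j^6 + 25*j^5 + 5*I*j^5 - 25*j^4 - 40*I*j^4 - 160*j^3 + 80*I*j^3 - 40*j^2 + 325*I*j^2 + 175*j + 195*I*j + 105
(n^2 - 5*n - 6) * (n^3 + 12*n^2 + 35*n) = n^5 + 7*n^4 - 31*n^3 - 247*n^2 - 210*n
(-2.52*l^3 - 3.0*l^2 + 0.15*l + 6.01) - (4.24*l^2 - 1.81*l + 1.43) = -2.52*l^3 - 7.24*l^2 + 1.96*l + 4.58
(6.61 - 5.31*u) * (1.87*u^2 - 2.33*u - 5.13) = -9.9297*u^3 + 24.733*u^2 + 11.839*u - 33.9093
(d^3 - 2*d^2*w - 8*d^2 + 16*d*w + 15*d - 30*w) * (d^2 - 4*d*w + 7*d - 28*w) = d^5 - 6*d^4*w - d^4 + 8*d^3*w^2 + 6*d^3*w - 41*d^3 - 8*d^2*w^2 + 246*d^2*w + 105*d^2 - 328*d*w^2 - 630*d*w + 840*w^2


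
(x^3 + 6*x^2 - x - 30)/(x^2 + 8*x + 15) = x - 2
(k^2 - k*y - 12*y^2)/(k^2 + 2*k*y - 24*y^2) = (k + 3*y)/(k + 6*y)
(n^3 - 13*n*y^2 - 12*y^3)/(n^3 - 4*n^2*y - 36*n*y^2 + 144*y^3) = (-n^2 - 4*n*y - 3*y^2)/(-n^2 + 36*y^2)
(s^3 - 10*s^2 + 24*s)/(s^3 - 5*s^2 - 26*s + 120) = s/(s + 5)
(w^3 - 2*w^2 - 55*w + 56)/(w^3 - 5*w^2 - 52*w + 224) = (w - 1)/(w - 4)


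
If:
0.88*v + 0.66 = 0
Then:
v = -0.75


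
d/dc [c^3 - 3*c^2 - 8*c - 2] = 3*c^2 - 6*c - 8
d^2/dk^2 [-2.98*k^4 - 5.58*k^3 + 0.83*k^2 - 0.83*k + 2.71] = -35.76*k^2 - 33.48*k + 1.66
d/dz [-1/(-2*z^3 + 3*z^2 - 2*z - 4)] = 2*(-3*z^2 + 3*z - 1)/(2*z^3 - 3*z^2 + 2*z + 4)^2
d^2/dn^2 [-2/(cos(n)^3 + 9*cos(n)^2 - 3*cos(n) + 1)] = 144*((1 - cos(2*n))^3 - 22*(1 - cos(2*n))^2*cos(n) - 74*(1 - cos(2*n))^2 - 40*cos(n) - 64*cos(2*n) + 8*cos(3*n) + 224)/(9*cos(n) - 18*cos(2*n) - cos(3*n) - 22)^3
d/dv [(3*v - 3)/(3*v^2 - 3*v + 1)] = 3*(-3*v^2 + 6*v - 2)/(9*v^4 - 18*v^3 + 15*v^2 - 6*v + 1)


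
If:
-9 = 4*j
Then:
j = -9/4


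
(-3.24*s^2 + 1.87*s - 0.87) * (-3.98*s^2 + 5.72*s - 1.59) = 12.8952*s^4 - 25.9754*s^3 + 19.3106*s^2 - 7.9497*s + 1.3833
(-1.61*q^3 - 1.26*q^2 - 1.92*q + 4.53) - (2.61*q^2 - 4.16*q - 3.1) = -1.61*q^3 - 3.87*q^2 + 2.24*q + 7.63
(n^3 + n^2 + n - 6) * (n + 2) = n^4 + 3*n^3 + 3*n^2 - 4*n - 12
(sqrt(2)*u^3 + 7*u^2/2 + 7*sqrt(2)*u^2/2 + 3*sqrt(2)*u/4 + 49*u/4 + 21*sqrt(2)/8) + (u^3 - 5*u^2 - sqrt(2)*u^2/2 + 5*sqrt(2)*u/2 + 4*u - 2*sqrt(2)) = u^3 + sqrt(2)*u^3 - 3*u^2/2 + 3*sqrt(2)*u^2 + 13*sqrt(2)*u/4 + 65*u/4 + 5*sqrt(2)/8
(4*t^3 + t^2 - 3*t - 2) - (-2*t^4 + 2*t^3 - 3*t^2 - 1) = 2*t^4 + 2*t^3 + 4*t^2 - 3*t - 1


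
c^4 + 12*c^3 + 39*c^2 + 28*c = c*(c + 1)*(c + 4)*(c + 7)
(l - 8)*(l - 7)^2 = l^3 - 22*l^2 + 161*l - 392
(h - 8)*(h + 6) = h^2 - 2*h - 48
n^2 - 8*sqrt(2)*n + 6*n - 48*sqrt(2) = (n + 6)*(n - 8*sqrt(2))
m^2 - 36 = (m - 6)*(m + 6)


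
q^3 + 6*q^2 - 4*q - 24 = (q - 2)*(q + 2)*(q + 6)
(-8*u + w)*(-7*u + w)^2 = -392*u^3 + 161*u^2*w - 22*u*w^2 + w^3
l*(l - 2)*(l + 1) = l^3 - l^2 - 2*l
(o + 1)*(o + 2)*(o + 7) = o^3 + 10*o^2 + 23*o + 14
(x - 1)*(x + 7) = x^2 + 6*x - 7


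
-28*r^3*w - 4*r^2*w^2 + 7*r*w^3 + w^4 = w*(-2*r + w)*(2*r + w)*(7*r + w)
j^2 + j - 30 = (j - 5)*(j + 6)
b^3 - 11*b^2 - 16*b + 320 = (b - 8)^2*(b + 5)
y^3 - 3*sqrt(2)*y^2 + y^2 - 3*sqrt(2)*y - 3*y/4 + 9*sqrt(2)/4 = (y - 1/2)*(y + 3/2)*(y - 3*sqrt(2))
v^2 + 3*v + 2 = (v + 1)*(v + 2)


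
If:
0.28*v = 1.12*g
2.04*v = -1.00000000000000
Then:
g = -0.12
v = -0.49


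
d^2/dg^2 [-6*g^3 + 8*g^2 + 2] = 16 - 36*g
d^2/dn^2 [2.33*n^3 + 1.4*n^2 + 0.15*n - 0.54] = 13.98*n + 2.8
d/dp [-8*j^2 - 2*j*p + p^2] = -2*j + 2*p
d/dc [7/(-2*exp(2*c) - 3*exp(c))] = 7*(4*exp(c) + 3)*exp(-c)/(2*exp(c) + 3)^2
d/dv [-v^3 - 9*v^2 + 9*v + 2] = -3*v^2 - 18*v + 9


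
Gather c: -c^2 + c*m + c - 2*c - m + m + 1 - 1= -c^2 + c*(m - 1)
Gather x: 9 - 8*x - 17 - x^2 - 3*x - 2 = -x^2 - 11*x - 10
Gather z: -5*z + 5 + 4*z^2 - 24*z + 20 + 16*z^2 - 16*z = 20*z^2 - 45*z + 25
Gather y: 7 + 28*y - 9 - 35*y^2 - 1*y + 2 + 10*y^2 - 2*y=-25*y^2 + 25*y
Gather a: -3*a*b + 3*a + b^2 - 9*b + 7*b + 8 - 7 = a*(3 - 3*b) + b^2 - 2*b + 1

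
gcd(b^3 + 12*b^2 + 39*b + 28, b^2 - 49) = b + 7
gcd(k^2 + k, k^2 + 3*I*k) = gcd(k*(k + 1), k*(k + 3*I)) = k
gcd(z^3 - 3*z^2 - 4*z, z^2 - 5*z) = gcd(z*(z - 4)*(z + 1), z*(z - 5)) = z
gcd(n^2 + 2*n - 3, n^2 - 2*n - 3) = 1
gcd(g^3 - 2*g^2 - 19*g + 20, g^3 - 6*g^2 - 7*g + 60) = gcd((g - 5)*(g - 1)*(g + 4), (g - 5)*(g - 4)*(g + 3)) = g - 5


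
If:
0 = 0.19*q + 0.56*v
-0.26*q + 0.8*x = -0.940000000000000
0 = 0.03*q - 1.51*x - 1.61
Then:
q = 0.36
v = -0.12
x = -1.06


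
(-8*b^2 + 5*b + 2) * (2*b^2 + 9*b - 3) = -16*b^4 - 62*b^3 + 73*b^2 + 3*b - 6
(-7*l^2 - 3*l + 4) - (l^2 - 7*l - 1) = -8*l^2 + 4*l + 5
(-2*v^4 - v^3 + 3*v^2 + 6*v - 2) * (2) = -4*v^4 - 2*v^3 + 6*v^2 + 12*v - 4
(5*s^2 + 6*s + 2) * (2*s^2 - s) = 10*s^4 + 7*s^3 - 2*s^2 - 2*s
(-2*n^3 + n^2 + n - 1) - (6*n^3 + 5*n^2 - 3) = -8*n^3 - 4*n^2 + n + 2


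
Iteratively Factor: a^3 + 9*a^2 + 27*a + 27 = (a + 3)*(a^2 + 6*a + 9) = (a + 3)^2*(a + 3)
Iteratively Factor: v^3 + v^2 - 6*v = (v)*(v^2 + v - 6) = v*(v + 3)*(v - 2)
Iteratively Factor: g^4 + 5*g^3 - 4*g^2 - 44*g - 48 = (g + 2)*(g^3 + 3*g^2 - 10*g - 24) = (g + 2)*(g + 4)*(g^2 - g - 6) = (g - 3)*(g + 2)*(g + 4)*(g + 2)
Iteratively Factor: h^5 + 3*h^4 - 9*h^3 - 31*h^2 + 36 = (h + 2)*(h^4 + h^3 - 11*h^2 - 9*h + 18) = (h - 3)*(h + 2)*(h^3 + 4*h^2 + h - 6) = (h - 3)*(h + 2)*(h + 3)*(h^2 + h - 2) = (h - 3)*(h - 1)*(h + 2)*(h + 3)*(h + 2)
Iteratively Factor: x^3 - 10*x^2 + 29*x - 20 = (x - 5)*(x^2 - 5*x + 4) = (x - 5)*(x - 1)*(x - 4)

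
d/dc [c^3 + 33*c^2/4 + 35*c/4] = 3*c^2 + 33*c/2 + 35/4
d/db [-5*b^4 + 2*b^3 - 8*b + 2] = -20*b^3 + 6*b^2 - 8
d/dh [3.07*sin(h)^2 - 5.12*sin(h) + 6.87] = (6.14*sin(h) - 5.12)*cos(h)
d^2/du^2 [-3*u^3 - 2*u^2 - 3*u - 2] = -18*u - 4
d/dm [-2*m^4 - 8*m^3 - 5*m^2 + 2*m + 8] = -8*m^3 - 24*m^2 - 10*m + 2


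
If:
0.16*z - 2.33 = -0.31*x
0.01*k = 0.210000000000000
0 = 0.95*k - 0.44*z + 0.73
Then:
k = 21.00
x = -16.74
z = 47.00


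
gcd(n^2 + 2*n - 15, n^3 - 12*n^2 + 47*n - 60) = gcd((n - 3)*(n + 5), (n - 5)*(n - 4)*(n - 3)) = n - 3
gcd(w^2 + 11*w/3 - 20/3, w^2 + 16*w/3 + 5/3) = w + 5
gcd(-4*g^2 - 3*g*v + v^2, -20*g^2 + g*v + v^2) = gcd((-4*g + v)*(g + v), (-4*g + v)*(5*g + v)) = -4*g + v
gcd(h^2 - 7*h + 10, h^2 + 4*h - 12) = h - 2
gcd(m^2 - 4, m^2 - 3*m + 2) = m - 2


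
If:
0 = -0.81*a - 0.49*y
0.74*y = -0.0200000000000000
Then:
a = 0.02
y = -0.03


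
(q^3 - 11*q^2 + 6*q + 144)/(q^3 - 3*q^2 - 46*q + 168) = (q^2 - 5*q - 24)/(q^2 + 3*q - 28)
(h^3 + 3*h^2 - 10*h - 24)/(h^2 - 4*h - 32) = (h^2 - h - 6)/(h - 8)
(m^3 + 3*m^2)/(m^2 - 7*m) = m*(m + 3)/(m - 7)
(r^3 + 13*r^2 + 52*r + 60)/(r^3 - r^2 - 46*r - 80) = (r + 6)/(r - 8)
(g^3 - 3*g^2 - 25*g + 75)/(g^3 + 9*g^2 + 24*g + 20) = (g^2 - 8*g + 15)/(g^2 + 4*g + 4)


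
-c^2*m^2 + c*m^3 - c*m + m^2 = m*(-c + m)*(c*m + 1)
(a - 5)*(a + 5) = a^2 - 25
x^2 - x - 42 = (x - 7)*(x + 6)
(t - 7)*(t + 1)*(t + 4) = t^3 - 2*t^2 - 31*t - 28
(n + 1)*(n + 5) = n^2 + 6*n + 5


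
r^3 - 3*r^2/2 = r^2*(r - 3/2)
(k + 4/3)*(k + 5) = k^2 + 19*k/3 + 20/3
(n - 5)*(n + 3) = n^2 - 2*n - 15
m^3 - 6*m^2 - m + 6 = (m - 6)*(m - 1)*(m + 1)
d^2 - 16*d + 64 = (d - 8)^2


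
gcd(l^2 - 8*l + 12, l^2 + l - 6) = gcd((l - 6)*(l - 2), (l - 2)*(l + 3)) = l - 2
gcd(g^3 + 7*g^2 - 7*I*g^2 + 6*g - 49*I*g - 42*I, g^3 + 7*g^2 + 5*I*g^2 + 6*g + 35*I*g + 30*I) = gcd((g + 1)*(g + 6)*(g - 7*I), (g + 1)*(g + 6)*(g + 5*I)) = g^2 + 7*g + 6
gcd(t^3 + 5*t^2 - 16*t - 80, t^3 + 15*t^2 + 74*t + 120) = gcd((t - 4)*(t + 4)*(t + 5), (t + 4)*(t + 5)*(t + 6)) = t^2 + 9*t + 20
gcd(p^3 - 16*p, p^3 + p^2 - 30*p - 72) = p + 4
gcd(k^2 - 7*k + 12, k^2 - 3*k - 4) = k - 4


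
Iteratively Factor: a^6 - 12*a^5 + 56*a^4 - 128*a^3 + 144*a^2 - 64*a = (a - 4)*(a^5 - 8*a^4 + 24*a^3 - 32*a^2 + 16*a) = (a - 4)*(a - 2)*(a^4 - 6*a^3 + 12*a^2 - 8*a) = (a - 4)*(a - 2)^2*(a^3 - 4*a^2 + 4*a) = (a - 4)*(a - 2)^3*(a^2 - 2*a) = a*(a - 4)*(a - 2)^3*(a - 2)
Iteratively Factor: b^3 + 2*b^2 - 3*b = (b - 1)*(b^2 + 3*b) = b*(b - 1)*(b + 3)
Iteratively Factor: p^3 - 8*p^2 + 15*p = (p - 3)*(p^2 - 5*p) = (p - 5)*(p - 3)*(p)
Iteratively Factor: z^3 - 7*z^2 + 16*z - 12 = (z - 2)*(z^2 - 5*z + 6) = (z - 3)*(z - 2)*(z - 2)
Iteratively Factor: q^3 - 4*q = (q)*(q^2 - 4) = q*(q + 2)*(q - 2)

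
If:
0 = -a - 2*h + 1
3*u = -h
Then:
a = 6*u + 1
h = -3*u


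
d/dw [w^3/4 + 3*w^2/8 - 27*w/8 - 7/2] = 3*w^2/4 + 3*w/4 - 27/8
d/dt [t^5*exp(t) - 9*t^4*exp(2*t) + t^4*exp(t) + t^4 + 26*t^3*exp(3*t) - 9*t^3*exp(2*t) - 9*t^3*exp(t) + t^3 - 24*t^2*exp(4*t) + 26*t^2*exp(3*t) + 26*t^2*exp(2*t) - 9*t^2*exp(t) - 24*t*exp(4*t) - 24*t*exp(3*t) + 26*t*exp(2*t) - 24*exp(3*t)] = t^5*exp(t) - 18*t^4*exp(2*t) + 6*t^4*exp(t) + 78*t^3*exp(3*t) - 54*t^3*exp(2*t) - 5*t^3*exp(t) + 4*t^3 - 96*t^2*exp(4*t) + 156*t^2*exp(3*t) + 25*t^2*exp(2*t) - 36*t^2*exp(t) + 3*t^2 - 144*t*exp(4*t) - 20*t*exp(3*t) + 104*t*exp(2*t) - 18*t*exp(t) - 24*exp(4*t) - 96*exp(3*t) + 26*exp(2*t)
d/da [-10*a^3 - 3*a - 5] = -30*a^2 - 3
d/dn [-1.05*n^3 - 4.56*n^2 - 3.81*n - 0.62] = -3.15*n^2 - 9.12*n - 3.81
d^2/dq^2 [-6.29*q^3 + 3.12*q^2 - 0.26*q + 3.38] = 6.24 - 37.74*q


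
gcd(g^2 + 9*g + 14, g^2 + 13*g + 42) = g + 7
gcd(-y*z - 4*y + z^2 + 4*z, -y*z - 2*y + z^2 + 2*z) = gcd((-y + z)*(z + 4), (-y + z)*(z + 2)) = y - z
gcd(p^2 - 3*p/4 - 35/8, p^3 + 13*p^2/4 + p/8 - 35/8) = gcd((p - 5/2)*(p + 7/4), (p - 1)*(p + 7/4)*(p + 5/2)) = p + 7/4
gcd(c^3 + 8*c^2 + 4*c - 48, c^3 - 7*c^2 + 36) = 1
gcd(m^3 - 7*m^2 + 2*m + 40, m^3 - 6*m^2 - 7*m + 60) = m^2 - 9*m + 20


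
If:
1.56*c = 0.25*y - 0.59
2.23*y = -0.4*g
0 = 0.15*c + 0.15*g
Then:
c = -0.39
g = 0.39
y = -0.07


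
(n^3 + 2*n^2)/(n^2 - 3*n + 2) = n^2*(n + 2)/(n^2 - 3*n + 2)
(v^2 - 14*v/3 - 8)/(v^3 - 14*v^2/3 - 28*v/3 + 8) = (3*v + 4)/(3*v^2 + 4*v - 4)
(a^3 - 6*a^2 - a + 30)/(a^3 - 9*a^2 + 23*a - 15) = (a + 2)/(a - 1)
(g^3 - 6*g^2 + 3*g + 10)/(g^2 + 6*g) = (g^3 - 6*g^2 + 3*g + 10)/(g*(g + 6))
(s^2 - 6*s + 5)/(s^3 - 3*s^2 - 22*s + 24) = (s - 5)/(s^2 - 2*s - 24)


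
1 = 1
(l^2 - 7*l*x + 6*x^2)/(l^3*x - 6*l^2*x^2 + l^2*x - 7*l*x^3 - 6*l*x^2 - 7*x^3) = (-l^2 + 7*l*x - 6*x^2)/(x*(-l^3 + 6*l^2*x - l^2 + 7*l*x^2 + 6*l*x + 7*x^2))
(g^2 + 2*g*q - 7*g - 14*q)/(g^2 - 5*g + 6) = (g^2 + 2*g*q - 7*g - 14*q)/(g^2 - 5*g + 6)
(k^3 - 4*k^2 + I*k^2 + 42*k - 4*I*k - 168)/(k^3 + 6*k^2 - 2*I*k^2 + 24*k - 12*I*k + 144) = (k^2 + k*(-4 + 7*I) - 28*I)/(k^2 + k*(6 + 4*I) + 24*I)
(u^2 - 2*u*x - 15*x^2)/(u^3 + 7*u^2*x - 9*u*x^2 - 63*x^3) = (-u + 5*x)/(-u^2 - 4*u*x + 21*x^2)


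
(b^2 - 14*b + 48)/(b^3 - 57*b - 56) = (b - 6)/(b^2 + 8*b + 7)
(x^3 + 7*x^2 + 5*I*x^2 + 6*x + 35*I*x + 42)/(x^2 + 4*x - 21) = (x^2 + 5*I*x + 6)/(x - 3)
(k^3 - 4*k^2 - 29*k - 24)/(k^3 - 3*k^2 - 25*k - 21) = (k - 8)/(k - 7)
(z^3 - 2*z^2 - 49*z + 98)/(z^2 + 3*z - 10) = (z^2 - 49)/(z + 5)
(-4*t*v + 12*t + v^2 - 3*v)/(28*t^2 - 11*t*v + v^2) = (3 - v)/(7*t - v)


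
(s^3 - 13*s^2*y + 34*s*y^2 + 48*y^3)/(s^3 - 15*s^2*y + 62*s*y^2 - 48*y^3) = (-s - y)/(-s + y)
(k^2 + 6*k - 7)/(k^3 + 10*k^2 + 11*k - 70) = (k - 1)/(k^2 + 3*k - 10)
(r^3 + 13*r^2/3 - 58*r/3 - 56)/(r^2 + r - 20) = (r^2 + 25*r/3 + 14)/(r + 5)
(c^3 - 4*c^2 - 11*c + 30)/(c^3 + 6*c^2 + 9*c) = (c^2 - 7*c + 10)/(c*(c + 3))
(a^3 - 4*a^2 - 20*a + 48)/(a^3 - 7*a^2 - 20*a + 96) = (a^2 - 8*a + 12)/(a^2 - 11*a + 24)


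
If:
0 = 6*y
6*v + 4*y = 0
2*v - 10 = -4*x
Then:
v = 0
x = 5/2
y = 0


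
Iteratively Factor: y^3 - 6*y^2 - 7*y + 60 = (y - 4)*(y^2 - 2*y - 15) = (y - 5)*(y - 4)*(y + 3)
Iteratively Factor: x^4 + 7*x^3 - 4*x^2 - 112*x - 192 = (x + 4)*(x^3 + 3*x^2 - 16*x - 48) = (x - 4)*(x + 4)*(x^2 + 7*x + 12) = (x - 4)*(x + 4)^2*(x + 3)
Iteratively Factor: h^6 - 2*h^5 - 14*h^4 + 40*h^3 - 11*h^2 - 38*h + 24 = (h - 1)*(h^5 - h^4 - 15*h^3 + 25*h^2 + 14*h - 24) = (h - 2)*(h - 1)*(h^4 + h^3 - 13*h^2 - h + 12) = (h - 2)*(h - 1)*(h + 1)*(h^3 - 13*h + 12) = (h - 2)*(h - 1)*(h + 1)*(h + 4)*(h^2 - 4*h + 3) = (h - 3)*(h - 2)*(h - 1)*(h + 1)*(h + 4)*(h - 1)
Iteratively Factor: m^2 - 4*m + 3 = (m - 1)*(m - 3)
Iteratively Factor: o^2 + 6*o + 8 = (o + 2)*(o + 4)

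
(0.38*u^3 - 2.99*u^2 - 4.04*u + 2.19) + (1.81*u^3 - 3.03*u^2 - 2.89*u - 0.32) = 2.19*u^3 - 6.02*u^2 - 6.93*u + 1.87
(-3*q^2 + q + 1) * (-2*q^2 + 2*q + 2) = 6*q^4 - 8*q^3 - 6*q^2 + 4*q + 2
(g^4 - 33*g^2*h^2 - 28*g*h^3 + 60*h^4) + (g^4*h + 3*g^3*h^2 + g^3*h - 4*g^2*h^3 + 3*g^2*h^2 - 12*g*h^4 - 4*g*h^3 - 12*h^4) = g^4*h + g^4 + 3*g^3*h^2 + g^3*h - 4*g^2*h^3 - 30*g^2*h^2 - 12*g*h^4 - 32*g*h^3 + 48*h^4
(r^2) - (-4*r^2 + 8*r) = 5*r^2 - 8*r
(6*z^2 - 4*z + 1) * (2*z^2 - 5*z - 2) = 12*z^4 - 38*z^3 + 10*z^2 + 3*z - 2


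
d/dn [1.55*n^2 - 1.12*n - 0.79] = 3.1*n - 1.12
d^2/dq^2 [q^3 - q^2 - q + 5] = 6*q - 2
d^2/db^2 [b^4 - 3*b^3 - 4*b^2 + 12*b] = 12*b^2 - 18*b - 8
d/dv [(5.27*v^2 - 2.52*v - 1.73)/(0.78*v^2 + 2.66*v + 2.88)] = (15.9838*v^2 + 33.054*v - 2.6558)/(0.6084*v^4 + 4.1496*v^3 + 11.5684*v^2 + 15.3216*v + 8.2944)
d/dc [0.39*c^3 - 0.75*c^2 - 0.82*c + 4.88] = 1.17*c^2 - 1.5*c - 0.82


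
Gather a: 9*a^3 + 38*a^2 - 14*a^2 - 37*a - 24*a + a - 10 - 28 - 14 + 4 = 9*a^3 + 24*a^2 - 60*a - 48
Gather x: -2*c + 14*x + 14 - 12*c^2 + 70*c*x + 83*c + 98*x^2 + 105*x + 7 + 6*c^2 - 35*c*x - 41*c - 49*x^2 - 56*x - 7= -6*c^2 + 40*c + 49*x^2 + x*(35*c + 63) + 14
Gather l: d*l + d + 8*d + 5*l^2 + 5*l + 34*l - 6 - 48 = 9*d + 5*l^2 + l*(d + 39) - 54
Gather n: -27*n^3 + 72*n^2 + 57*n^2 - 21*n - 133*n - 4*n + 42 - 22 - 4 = -27*n^3 + 129*n^2 - 158*n + 16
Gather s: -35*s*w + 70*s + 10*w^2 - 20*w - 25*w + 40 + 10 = s*(70 - 35*w) + 10*w^2 - 45*w + 50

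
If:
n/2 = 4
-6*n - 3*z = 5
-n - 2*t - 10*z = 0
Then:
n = 8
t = 253/3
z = -53/3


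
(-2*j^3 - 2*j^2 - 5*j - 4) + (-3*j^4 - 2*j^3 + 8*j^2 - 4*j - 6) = -3*j^4 - 4*j^3 + 6*j^2 - 9*j - 10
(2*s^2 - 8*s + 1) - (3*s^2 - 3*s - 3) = -s^2 - 5*s + 4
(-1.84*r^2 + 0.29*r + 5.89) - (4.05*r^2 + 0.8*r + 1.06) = -5.89*r^2 - 0.51*r + 4.83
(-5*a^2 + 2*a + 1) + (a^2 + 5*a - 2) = -4*a^2 + 7*a - 1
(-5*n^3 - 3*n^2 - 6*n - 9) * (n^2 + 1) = -5*n^5 - 3*n^4 - 11*n^3 - 12*n^2 - 6*n - 9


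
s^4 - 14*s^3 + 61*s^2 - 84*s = s*(s - 7)*(s - 4)*(s - 3)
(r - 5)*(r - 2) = r^2 - 7*r + 10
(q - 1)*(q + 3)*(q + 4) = q^3 + 6*q^2 + 5*q - 12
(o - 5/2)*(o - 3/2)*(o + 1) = o^3 - 3*o^2 - o/4 + 15/4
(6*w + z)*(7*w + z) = 42*w^2 + 13*w*z + z^2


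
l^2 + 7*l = l*(l + 7)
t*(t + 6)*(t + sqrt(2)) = t^3 + sqrt(2)*t^2 + 6*t^2 + 6*sqrt(2)*t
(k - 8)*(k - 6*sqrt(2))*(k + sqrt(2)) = k^3 - 8*k^2 - 5*sqrt(2)*k^2 - 12*k + 40*sqrt(2)*k + 96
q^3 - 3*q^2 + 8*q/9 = q*(q - 8/3)*(q - 1/3)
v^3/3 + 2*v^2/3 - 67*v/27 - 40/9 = (v/3 + 1)*(v - 8/3)*(v + 5/3)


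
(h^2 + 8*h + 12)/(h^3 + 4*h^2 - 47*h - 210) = (h + 2)/(h^2 - 2*h - 35)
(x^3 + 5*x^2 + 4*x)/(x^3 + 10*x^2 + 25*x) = (x^2 + 5*x + 4)/(x^2 + 10*x + 25)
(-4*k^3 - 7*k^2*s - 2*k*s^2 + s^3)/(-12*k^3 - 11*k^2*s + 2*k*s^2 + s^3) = (-4*k^2 - 3*k*s + s^2)/(-12*k^2 + k*s + s^2)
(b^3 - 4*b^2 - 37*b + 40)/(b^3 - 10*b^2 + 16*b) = (b^2 + 4*b - 5)/(b*(b - 2))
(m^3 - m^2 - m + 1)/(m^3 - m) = (m - 1)/m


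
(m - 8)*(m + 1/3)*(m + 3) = m^3 - 14*m^2/3 - 77*m/3 - 8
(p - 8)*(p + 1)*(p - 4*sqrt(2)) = p^3 - 7*p^2 - 4*sqrt(2)*p^2 - 8*p + 28*sqrt(2)*p + 32*sqrt(2)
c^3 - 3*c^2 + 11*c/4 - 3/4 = (c - 3/2)*(c - 1)*(c - 1/2)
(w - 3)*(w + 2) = w^2 - w - 6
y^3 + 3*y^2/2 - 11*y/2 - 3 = (y - 2)*(y + 1/2)*(y + 3)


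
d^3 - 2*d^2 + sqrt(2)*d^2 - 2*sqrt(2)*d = d*(d - 2)*(d + sqrt(2))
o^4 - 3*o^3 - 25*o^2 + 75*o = o*(o - 5)*(o - 3)*(o + 5)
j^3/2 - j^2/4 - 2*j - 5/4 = (j/2 + 1/2)*(j - 5/2)*(j + 1)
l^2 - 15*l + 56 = (l - 8)*(l - 7)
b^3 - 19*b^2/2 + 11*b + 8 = (b - 8)*(b - 2)*(b + 1/2)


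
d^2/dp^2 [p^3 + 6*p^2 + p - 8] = 6*p + 12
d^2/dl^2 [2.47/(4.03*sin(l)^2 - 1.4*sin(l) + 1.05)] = (-160.460092*sin(l)^4 + 41.80722*sin(l)^3 + 277.656158*sin(l)^2 - 87.24534*sin(l) - 11.22121)/(4.03*sin(l)^2 - 1.4*sin(l) + 1.05)^3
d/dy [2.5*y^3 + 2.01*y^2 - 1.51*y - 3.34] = 7.5*y^2 + 4.02*y - 1.51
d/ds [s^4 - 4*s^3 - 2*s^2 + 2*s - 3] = 4*s^3 - 12*s^2 - 4*s + 2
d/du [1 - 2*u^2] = -4*u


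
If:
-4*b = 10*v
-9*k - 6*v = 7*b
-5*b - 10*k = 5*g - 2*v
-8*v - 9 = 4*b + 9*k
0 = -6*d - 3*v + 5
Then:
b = 45/19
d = 149/114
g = -31/95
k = -23/19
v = -18/19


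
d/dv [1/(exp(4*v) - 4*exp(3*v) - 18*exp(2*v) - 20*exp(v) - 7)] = 4*(5 - exp(v))*exp(v)/(exp(6*v) - 10*exp(5*v) - exp(4*v) + 116*exp(3*v) + 239*exp(2*v) + 182*exp(v) + 49)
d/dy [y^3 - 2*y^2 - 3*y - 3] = 3*y^2 - 4*y - 3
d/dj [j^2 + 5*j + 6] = 2*j + 5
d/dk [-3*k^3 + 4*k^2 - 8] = k*(8 - 9*k)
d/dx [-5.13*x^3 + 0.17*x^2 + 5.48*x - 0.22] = -15.39*x^2 + 0.34*x + 5.48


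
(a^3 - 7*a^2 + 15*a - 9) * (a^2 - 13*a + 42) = a^5 - 20*a^4 + 148*a^3 - 498*a^2 + 747*a - 378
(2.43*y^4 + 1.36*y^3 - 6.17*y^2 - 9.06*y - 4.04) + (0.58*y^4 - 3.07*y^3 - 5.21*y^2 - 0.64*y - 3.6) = 3.01*y^4 - 1.71*y^3 - 11.38*y^2 - 9.7*y - 7.64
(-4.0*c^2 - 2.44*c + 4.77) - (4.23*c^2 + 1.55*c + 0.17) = -8.23*c^2 - 3.99*c + 4.6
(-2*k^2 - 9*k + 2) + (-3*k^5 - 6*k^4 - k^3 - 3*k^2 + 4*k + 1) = -3*k^5 - 6*k^4 - k^3 - 5*k^2 - 5*k + 3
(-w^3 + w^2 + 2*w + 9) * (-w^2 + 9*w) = w^5 - 10*w^4 + 7*w^3 + 9*w^2 + 81*w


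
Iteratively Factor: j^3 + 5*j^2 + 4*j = (j + 1)*(j^2 + 4*j) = j*(j + 1)*(j + 4)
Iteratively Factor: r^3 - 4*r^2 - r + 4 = (r + 1)*(r^2 - 5*r + 4) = (r - 4)*(r + 1)*(r - 1)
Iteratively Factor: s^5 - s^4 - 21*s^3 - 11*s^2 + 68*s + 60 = (s - 5)*(s^4 + 4*s^3 - s^2 - 16*s - 12) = (s - 5)*(s + 2)*(s^3 + 2*s^2 - 5*s - 6) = (s - 5)*(s + 2)*(s + 3)*(s^2 - s - 2) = (s - 5)*(s - 2)*(s + 2)*(s + 3)*(s + 1)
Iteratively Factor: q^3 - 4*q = (q - 2)*(q^2 + 2*q) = q*(q - 2)*(q + 2)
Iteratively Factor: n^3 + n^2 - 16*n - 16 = (n + 1)*(n^2 - 16) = (n - 4)*(n + 1)*(n + 4)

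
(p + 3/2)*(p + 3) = p^2 + 9*p/2 + 9/2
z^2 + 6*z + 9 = (z + 3)^2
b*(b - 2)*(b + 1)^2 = b^4 - 3*b^2 - 2*b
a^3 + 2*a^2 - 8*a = a*(a - 2)*(a + 4)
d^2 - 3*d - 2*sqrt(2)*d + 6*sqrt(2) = (d - 3)*(d - 2*sqrt(2))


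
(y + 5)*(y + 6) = y^2 + 11*y + 30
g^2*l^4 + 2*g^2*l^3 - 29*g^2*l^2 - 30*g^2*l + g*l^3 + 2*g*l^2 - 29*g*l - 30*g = (l - 5)*(l + 6)*(g*l + 1)*(g*l + g)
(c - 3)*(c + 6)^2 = c^3 + 9*c^2 - 108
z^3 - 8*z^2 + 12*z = z*(z - 6)*(z - 2)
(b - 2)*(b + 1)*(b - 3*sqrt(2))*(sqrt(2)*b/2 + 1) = sqrt(2)*b^4/2 - 2*b^3 - sqrt(2)*b^3/2 - 4*sqrt(2)*b^2 + 2*b^2 + 4*b + 3*sqrt(2)*b + 6*sqrt(2)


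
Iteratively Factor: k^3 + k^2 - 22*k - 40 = (k - 5)*(k^2 + 6*k + 8) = (k - 5)*(k + 4)*(k + 2)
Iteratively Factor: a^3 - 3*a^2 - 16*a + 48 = (a - 3)*(a^2 - 16) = (a - 4)*(a - 3)*(a + 4)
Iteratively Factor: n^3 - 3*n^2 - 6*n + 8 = (n - 4)*(n^2 + n - 2) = (n - 4)*(n + 2)*(n - 1)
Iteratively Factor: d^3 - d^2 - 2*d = (d + 1)*(d^2 - 2*d) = (d - 2)*(d + 1)*(d)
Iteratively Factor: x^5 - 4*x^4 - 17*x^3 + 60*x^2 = (x + 4)*(x^4 - 8*x^3 + 15*x^2) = (x - 5)*(x + 4)*(x^3 - 3*x^2) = x*(x - 5)*(x + 4)*(x^2 - 3*x) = x*(x - 5)*(x - 3)*(x + 4)*(x)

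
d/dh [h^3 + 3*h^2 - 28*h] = 3*h^2 + 6*h - 28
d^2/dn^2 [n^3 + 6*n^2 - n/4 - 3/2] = 6*n + 12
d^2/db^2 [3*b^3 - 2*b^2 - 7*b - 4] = 18*b - 4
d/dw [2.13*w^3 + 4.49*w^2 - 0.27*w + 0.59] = 6.39*w^2 + 8.98*w - 0.27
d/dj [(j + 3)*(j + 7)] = 2*j + 10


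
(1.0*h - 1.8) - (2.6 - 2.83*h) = 3.83*h - 4.4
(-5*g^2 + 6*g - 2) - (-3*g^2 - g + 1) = -2*g^2 + 7*g - 3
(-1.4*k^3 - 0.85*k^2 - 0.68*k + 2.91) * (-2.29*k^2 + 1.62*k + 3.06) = 3.206*k^5 - 0.3215*k^4 - 4.1038*k^3 - 10.3665*k^2 + 2.6334*k + 8.9046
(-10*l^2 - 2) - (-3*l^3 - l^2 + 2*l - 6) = 3*l^3 - 9*l^2 - 2*l + 4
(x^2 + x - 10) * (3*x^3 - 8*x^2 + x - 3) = 3*x^5 - 5*x^4 - 37*x^3 + 78*x^2 - 13*x + 30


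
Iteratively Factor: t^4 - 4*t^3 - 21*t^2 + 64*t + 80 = (t - 5)*(t^3 + t^2 - 16*t - 16) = (t - 5)*(t + 1)*(t^2 - 16) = (t - 5)*(t - 4)*(t + 1)*(t + 4)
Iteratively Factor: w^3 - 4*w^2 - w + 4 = (w + 1)*(w^2 - 5*w + 4) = (w - 4)*(w + 1)*(w - 1)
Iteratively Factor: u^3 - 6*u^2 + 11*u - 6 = (u - 3)*(u^2 - 3*u + 2) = (u - 3)*(u - 2)*(u - 1)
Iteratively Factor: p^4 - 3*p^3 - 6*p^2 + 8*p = (p - 4)*(p^3 + p^2 - 2*p) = p*(p - 4)*(p^2 + p - 2) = p*(p - 4)*(p - 1)*(p + 2)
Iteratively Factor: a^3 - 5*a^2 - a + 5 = (a - 1)*(a^2 - 4*a - 5) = (a - 5)*(a - 1)*(a + 1)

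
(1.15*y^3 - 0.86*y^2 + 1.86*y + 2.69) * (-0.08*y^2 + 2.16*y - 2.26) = -0.092*y^5 + 2.5528*y^4 - 4.6054*y^3 + 5.746*y^2 + 1.6068*y - 6.0794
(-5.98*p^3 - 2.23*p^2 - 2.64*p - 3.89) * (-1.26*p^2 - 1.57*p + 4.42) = 7.5348*p^5 + 12.1984*p^4 - 19.6041*p^3 - 0.8104*p^2 - 5.5615*p - 17.1938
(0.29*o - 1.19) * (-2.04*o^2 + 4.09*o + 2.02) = -0.5916*o^3 + 3.6137*o^2 - 4.2813*o - 2.4038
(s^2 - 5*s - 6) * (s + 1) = s^3 - 4*s^2 - 11*s - 6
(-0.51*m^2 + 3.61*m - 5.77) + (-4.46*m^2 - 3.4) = -4.97*m^2 + 3.61*m - 9.17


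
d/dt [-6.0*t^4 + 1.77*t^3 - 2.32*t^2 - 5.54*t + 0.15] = -24.0*t^3 + 5.31*t^2 - 4.64*t - 5.54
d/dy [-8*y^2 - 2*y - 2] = -16*y - 2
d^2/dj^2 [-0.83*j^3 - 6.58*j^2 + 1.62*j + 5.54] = -4.98*j - 13.16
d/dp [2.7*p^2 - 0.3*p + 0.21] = 5.4*p - 0.3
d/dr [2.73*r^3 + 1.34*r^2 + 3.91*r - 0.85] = 8.19*r^2 + 2.68*r + 3.91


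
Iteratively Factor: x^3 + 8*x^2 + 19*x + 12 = (x + 3)*(x^2 + 5*x + 4) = (x + 1)*(x + 3)*(x + 4)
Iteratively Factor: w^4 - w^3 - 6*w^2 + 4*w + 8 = (w - 2)*(w^3 + w^2 - 4*w - 4) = (w - 2)*(w + 1)*(w^2 - 4) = (w - 2)^2*(w + 1)*(w + 2)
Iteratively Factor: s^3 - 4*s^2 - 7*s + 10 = (s - 5)*(s^2 + s - 2) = (s - 5)*(s - 1)*(s + 2)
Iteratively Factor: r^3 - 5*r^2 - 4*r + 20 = (r - 2)*(r^2 - 3*r - 10) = (r - 5)*(r - 2)*(r + 2)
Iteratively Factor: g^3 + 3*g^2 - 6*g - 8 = (g + 4)*(g^2 - g - 2) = (g - 2)*(g + 4)*(g + 1)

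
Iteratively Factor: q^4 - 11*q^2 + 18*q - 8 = (q - 1)*(q^3 + q^2 - 10*q + 8) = (q - 1)*(q + 4)*(q^2 - 3*q + 2) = (q - 1)^2*(q + 4)*(q - 2)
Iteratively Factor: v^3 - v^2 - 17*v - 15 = (v + 3)*(v^2 - 4*v - 5) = (v - 5)*(v + 3)*(v + 1)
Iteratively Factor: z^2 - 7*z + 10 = (z - 5)*(z - 2)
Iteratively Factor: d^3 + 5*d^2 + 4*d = (d + 4)*(d^2 + d) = d*(d + 4)*(d + 1)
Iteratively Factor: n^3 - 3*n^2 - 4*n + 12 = (n - 3)*(n^2 - 4) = (n - 3)*(n - 2)*(n + 2)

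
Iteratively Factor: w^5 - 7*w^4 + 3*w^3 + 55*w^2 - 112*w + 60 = (w - 1)*(w^4 - 6*w^3 - 3*w^2 + 52*w - 60) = (w - 1)*(w + 3)*(w^3 - 9*w^2 + 24*w - 20) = (w - 5)*(w - 1)*(w + 3)*(w^2 - 4*w + 4) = (w - 5)*(w - 2)*(w - 1)*(w + 3)*(w - 2)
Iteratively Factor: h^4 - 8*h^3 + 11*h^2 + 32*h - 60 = (h - 3)*(h^3 - 5*h^2 - 4*h + 20) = (h - 3)*(h + 2)*(h^2 - 7*h + 10) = (h - 5)*(h - 3)*(h + 2)*(h - 2)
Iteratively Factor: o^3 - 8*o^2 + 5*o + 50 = (o + 2)*(o^2 - 10*o + 25) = (o - 5)*(o + 2)*(o - 5)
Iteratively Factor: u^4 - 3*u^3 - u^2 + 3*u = (u - 3)*(u^3 - u) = u*(u - 3)*(u^2 - 1) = u*(u - 3)*(u + 1)*(u - 1)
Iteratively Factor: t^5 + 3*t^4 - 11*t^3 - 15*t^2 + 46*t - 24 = (t + 3)*(t^4 - 11*t^2 + 18*t - 8) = (t - 2)*(t + 3)*(t^3 + 2*t^2 - 7*t + 4) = (t - 2)*(t - 1)*(t + 3)*(t^2 + 3*t - 4) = (t - 2)*(t - 1)*(t + 3)*(t + 4)*(t - 1)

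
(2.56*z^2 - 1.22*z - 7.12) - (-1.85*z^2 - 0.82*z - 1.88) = 4.41*z^2 - 0.4*z - 5.24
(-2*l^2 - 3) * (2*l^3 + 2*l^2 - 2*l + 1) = -4*l^5 - 4*l^4 - 2*l^3 - 8*l^2 + 6*l - 3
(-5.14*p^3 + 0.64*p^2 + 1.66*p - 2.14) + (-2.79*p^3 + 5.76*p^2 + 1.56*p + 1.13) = -7.93*p^3 + 6.4*p^2 + 3.22*p - 1.01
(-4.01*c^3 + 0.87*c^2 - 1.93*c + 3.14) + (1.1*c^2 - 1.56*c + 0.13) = -4.01*c^3 + 1.97*c^2 - 3.49*c + 3.27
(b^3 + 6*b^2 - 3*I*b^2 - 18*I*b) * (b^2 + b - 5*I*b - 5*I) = b^5 + 7*b^4 - 8*I*b^4 - 9*b^3 - 56*I*b^3 - 105*b^2 - 48*I*b^2 - 90*b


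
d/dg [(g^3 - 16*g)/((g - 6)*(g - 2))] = (g^4 - 16*g^3 + 52*g^2 - 192)/(g^4 - 16*g^3 + 88*g^2 - 192*g + 144)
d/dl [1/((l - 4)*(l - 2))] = 2*(3 - l)/(l^4 - 12*l^3 + 52*l^2 - 96*l + 64)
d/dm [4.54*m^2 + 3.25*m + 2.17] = 9.08*m + 3.25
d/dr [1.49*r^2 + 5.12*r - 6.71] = 2.98*r + 5.12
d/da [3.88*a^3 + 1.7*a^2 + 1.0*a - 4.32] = 11.64*a^2 + 3.4*a + 1.0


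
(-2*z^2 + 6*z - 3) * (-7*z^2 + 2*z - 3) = 14*z^4 - 46*z^3 + 39*z^2 - 24*z + 9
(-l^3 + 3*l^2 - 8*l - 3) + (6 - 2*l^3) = -3*l^3 + 3*l^2 - 8*l + 3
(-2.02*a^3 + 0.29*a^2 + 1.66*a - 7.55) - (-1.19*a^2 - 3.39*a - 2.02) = -2.02*a^3 + 1.48*a^2 + 5.05*a - 5.53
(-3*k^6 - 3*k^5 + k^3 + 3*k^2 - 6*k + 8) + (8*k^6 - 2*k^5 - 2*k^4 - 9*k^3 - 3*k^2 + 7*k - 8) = 5*k^6 - 5*k^5 - 2*k^4 - 8*k^3 + k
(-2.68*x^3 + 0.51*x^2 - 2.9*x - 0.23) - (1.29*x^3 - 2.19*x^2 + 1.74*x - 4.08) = -3.97*x^3 + 2.7*x^2 - 4.64*x + 3.85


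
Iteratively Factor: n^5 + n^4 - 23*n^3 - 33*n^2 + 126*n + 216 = (n - 4)*(n^4 + 5*n^3 - 3*n^2 - 45*n - 54) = (n - 4)*(n + 3)*(n^3 + 2*n^2 - 9*n - 18) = (n - 4)*(n + 2)*(n + 3)*(n^2 - 9) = (n - 4)*(n + 2)*(n + 3)^2*(n - 3)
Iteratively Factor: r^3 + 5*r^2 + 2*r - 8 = (r + 4)*(r^2 + r - 2) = (r + 2)*(r + 4)*(r - 1)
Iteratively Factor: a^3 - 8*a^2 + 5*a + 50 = (a - 5)*(a^2 - 3*a - 10) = (a - 5)*(a + 2)*(a - 5)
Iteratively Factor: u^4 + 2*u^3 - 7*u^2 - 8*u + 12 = (u - 1)*(u^3 + 3*u^2 - 4*u - 12) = (u - 1)*(u + 3)*(u^2 - 4) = (u - 1)*(u + 2)*(u + 3)*(u - 2)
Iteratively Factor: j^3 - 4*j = (j - 2)*(j^2 + 2*j) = (j - 2)*(j + 2)*(j)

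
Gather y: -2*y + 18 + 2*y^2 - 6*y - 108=2*y^2 - 8*y - 90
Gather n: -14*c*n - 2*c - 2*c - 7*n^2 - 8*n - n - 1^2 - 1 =-4*c - 7*n^2 + n*(-14*c - 9) - 2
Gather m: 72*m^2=72*m^2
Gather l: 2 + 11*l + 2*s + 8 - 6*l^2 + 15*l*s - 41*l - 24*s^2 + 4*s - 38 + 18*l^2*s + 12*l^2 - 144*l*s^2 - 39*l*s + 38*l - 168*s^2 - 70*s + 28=l^2*(18*s + 6) + l*(-144*s^2 - 24*s + 8) - 192*s^2 - 64*s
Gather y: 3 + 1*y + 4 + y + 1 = 2*y + 8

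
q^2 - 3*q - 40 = (q - 8)*(q + 5)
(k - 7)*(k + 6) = k^2 - k - 42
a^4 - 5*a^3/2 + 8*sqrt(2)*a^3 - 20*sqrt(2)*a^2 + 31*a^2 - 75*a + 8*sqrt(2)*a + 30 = (a - 2)*(a - 1/2)*(a + 3*sqrt(2))*(a + 5*sqrt(2))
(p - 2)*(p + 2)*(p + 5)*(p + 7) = p^4 + 12*p^3 + 31*p^2 - 48*p - 140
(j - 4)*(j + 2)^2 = j^3 - 12*j - 16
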